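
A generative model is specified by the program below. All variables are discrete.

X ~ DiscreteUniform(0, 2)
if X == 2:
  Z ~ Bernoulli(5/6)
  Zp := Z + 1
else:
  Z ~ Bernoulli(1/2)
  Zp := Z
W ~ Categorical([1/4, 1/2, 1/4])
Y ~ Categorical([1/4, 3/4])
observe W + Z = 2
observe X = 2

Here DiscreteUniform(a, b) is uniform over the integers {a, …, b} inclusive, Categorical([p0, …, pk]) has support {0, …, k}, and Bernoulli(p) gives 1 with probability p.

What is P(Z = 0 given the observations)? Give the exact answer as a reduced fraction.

P(Z = 0 | obs) = 1/11

Enumerate traces; 4 have nonzero weight after conditioning:
  (X=2, Z=0, W=2, Y=0) weight 1/288
  (X=2, Z=0, W=2, Y=1) weight 1/96
  (X=2, Z=1, W=1, Y=0) weight 5/144
  (X=2, Z=1, W=1, Y=1) weight 5/48
Group by Z:
  weight(Z=0) = 1/72
  weight(Z=1) = 5/36
Total weight = 1/72 + 5/36 = 11/72
P(Z=0 | obs) = 1/72 / 11/72 = 1/11
P(Z=1 | obs) = 5/36 / 11/72 = 10/11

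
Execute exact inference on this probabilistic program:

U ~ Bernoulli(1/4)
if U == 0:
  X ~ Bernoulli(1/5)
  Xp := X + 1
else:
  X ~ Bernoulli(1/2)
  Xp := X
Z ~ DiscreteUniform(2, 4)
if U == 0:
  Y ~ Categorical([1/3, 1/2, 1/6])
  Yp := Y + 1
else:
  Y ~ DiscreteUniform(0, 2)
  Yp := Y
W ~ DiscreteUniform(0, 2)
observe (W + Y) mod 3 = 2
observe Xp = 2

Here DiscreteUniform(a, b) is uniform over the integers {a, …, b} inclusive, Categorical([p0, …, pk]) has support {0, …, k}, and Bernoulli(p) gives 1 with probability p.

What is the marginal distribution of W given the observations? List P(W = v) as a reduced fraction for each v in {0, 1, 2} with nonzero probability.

Enumerate traces; 9 have nonzero weight after conditioning:
  (U=0, X=1, Z=2, Y=0, W=2) weight 1/180
  (U=0, X=1, Z=2, Y=1, W=1) weight 1/120
  (U=0, X=1, Z=2, Y=2, W=0) weight 1/360
  (U=0, X=1, Z=3, Y=0, W=2) weight 1/180
  (U=0, X=1, Z=3, Y=1, W=1) weight 1/120
  (U=0, X=1, Z=3, Y=2, W=0) weight 1/360
  (U=0, X=1, Z=4, Y=0, W=2) weight 1/180
  (U=0, X=1, Z=4, Y=1, W=1) weight 1/120
  … 1 more
Group by W:
  weight(W=0) = 1/120
  weight(W=1) = 1/40
  weight(W=2) = 1/60
Total weight = 1/120 + 1/40 + 1/60 = 1/20
P(W=0 | obs) = 1/120 / 1/20 = 1/6
P(W=1 | obs) = 1/40 / 1/20 = 1/2
P(W=2 | obs) = 1/60 / 1/20 = 1/3

P(W=0) = 1/6, P(W=1) = 1/2, P(W=2) = 1/3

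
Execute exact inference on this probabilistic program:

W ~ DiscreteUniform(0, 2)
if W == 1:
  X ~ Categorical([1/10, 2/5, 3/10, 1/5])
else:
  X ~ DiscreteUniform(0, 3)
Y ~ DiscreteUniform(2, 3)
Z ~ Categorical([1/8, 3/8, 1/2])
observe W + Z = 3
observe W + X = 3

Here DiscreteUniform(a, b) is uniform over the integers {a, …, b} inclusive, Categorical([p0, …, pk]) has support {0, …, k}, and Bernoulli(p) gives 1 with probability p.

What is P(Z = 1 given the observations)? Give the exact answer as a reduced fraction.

P(Z = 1 | obs) = 5/13

Enumerate traces; 4 have nonzero weight after conditioning:
  (W=1, X=2, Y=2, Z=2) weight 1/40
  (W=1, X=2, Y=3, Z=2) weight 1/40
  (W=2, X=1, Y=2, Z=1) weight 1/64
  (W=2, X=1, Y=3, Z=1) weight 1/64
Group by Z:
  weight(Z=1) = 1/32
  weight(Z=2) = 1/20
Total weight = 1/32 + 1/20 = 13/160
P(Z=1 | obs) = 1/32 / 13/160 = 5/13
P(Z=2 | obs) = 1/20 / 13/160 = 8/13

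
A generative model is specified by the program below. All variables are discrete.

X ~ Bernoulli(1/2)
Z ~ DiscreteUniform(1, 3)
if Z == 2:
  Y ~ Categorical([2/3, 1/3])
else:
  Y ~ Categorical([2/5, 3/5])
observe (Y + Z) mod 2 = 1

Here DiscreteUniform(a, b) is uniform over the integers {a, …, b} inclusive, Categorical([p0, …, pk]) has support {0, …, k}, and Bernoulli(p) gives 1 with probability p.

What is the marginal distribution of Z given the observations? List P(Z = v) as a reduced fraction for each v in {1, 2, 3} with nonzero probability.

Enumerate traces; 6 have nonzero weight after conditioning:
  (X=0, Z=1, Y=0) weight 1/15
  (X=0, Z=2, Y=1) weight 1/18
  (X=0, Z=3, Y=0) weight 1/15
  (X=1, Z=1, Y=0) weight 1/15
  (X=1, Z=2, Y=1) weight 1/18
  (X=1, Z=3, Y=0) weight 1/15
Group by Z:
  weight(Z=1) = 2/15
  weight(Z=2) = 1/9
  weight(Z=3) = 2/15
Total weight = 2/15 + 1/9 + 2/15 = 17/45
P(Z=1 | obs) = 2/15 / 17/45 = 6/17
P(Z=2 | obs) = 1/9 / 17/45 = 5/17
P(Z=3 | obs) = 2/15 / 17/45 = 6/17

P(Z=1) = 6/17, P(Z=2) = 5/17, P(Z=3) = 6/17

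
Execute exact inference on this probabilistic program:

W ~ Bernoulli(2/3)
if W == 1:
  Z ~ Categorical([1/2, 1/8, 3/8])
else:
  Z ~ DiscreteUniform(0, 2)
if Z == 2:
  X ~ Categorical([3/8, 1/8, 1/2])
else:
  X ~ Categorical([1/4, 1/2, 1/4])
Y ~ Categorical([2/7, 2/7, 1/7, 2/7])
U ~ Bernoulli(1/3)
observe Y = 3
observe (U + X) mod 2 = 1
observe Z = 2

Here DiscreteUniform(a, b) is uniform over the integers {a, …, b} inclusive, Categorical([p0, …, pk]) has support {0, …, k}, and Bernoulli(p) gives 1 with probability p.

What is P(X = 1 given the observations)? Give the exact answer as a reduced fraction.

P(X = 1 | obs) = 2/9

Enumerate traces; 6 have nonzero weight after conditioning:
  (W=0, Z=2, X=0, Y=3, U=1) weight 1/252
  (W=0, Z=2, X=1, Y=3, U=0) weight 1/378
  (W=0, Z=2, X=2, Y=3, U=1) weight 1/189
  (W=1, Z=2, X=0, Y=3, U=1) weight 1/112
  (W=1, Z=2, X=1, Y=3, U=0) weight 1/168
  (W=1, Z=2, X=2, Y=3, U=1) weight 1/84
Group by X:
  weight(X=0) = 13/1008
  weight(X=1) = 13/1512
  weight(X=2) = 13/756
Total weight = 13/1008 + 13/1512 + 13/756 = 13/336
P(X=0 | obs) = 13/1008 / 13/336 = 1/3
P(X=1 | obs) = 13/1512 / 13/336 = 2/9
P(X=2 | obs) = 13/756 / 13/336 = 4/9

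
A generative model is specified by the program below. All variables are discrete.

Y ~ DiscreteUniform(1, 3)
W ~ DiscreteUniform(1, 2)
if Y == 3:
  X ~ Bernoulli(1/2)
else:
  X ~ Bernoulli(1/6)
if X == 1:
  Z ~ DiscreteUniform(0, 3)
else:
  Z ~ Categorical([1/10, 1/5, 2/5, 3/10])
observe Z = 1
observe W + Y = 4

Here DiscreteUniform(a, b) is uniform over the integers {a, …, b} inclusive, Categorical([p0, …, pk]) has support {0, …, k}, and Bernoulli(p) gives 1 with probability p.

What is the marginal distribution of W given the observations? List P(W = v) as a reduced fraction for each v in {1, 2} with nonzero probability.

P(W=1) = 27/52, P(W=2) = 25/52

Enumerate traces; 4 have nonzero weight after conditioning:
  (Y=2, W=2, X=0, Z=1) weight 1/36
  (Y=2, W=2, X=1, Z=1) weight 1/144
  (Y=3, W=1, X=0, Z=1) weight 1/60
  (Y=3, W=1, X=1, Z=1) weight 1/48
Group by W:
  weight(W=1) = 3/80
  weight(W=2) = 5/144
Total weight = 3/80 + 5/144 = 13/180
P(W=1 | obs) = 3/80 / 13/180 = 27/52
P(W=2 | obs) = 5/144 / 13/180 = 25/52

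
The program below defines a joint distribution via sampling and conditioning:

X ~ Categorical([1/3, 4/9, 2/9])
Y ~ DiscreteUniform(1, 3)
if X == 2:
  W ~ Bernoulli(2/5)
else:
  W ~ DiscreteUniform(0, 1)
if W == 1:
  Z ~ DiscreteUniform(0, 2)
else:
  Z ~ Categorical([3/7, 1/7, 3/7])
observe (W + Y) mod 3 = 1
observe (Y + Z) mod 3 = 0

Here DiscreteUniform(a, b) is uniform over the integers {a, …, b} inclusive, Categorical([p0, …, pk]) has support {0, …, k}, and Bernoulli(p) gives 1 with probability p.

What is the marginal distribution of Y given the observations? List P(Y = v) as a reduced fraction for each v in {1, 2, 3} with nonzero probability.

P(Y=1) = 423/724, P(Y=3) = 301/724

Enumerate traces; 6 have nonzero weight after conditioning:
  (X=0, Y=1, W=0, Z=2) weight 1/42
  (X=0, Y=3, W=1, Z=0) weight 1/54
  (X=1, Y=1, W=0, Z=2) weight 2/63
  (X=1, Y=3, W=1, Z=0) weight 2/81
  (X=2, Y=1, W=0, Z=2) weight 2/105
  (X=2, Y=3, W=1, Z=0) weight 4/405
Group by Y:
  weight(Y=1) = 47/630
  weight(Y=3) = 43/810
Total weight = 47/630 + 43/810 = 362/2835
P(Y=1 | obs) = 47/630 / 362/2835 = 423/724
P(Y=3 | obs) = 43/810 / 362/2835 = 301/724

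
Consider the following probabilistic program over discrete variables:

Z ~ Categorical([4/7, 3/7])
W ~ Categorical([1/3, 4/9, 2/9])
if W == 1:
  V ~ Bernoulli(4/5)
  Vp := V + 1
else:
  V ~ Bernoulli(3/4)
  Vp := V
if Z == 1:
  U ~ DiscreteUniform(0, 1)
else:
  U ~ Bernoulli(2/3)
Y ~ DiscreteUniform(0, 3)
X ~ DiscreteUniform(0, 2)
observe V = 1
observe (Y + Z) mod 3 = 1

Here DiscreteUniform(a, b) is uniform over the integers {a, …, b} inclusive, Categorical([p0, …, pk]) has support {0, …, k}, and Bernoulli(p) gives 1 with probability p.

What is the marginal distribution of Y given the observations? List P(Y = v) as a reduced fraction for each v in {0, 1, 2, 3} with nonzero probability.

Enumerate traces; 54 have nonzero weight after conditioning:
  (Z=0, W=0, V=1, U=0, Y=1, X=0) weight 1/252
  (Z=0, W=0, V=1, U=0, Y=1, X=1) weight 1/252
  (Z=0, W=0, V=1, U=0, Y=1, X=2) weight 1/252
  (Z=0, W=0, V=1, U=1, Y=1, X=0) weight 1/126
  (Z=0, W=0, V=1, U=1, Y=1, X=1) weight 1/126
  (Z=0, W=0, V=1, U=1, Y=1, X=2) weight 1/126
  (Z=0, W=1, V=1, U=0, Y=1, X=0) weight 16/2835
  (Z=0, W=1, V=1, U=0, Y=1, X=1) weight 16/2835
  (Z=1, W=0, V=1, U=0, Y=0, X=0) weight 1/224
  (Z=1, W=0, V=1, U=0, Y=3, X=0) weight 1/224
  … 44 more
Group by Y:
  weight(Y=0) = 139/1680
  weight(Y=1) = 139/1260
  weight(Y=3) = 139/1680
Total weight = 139/1680 + 139/1260 + 139/1680 = 139/504
P(Y=0 | obs) = 139/1680 / 139/504 = 3/10
P(Y=1 | obs) = 139/1260 / 139/504 = 2/5
P(Y=3 | obs) = 139/1680 / 139/504 = 3/10

P(Y=0) = 3/10, P(Y=1) = 2/5, P(Y=3) = 3/10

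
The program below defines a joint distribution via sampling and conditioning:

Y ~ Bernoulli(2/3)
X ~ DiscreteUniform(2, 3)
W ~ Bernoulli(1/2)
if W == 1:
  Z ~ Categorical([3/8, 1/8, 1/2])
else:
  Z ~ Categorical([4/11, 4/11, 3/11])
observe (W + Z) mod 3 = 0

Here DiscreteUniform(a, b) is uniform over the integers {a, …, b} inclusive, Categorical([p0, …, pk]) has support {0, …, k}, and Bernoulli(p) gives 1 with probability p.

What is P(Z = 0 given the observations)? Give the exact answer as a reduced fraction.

P(Z = 0 | obs) = 8/19

Enumerate traces; 8 have nonzero weight after conditioning:
  (Y=0, X=2, W=0, Z=0) weight 1/33
  (Y=0, X=2, W=1, Z=2) weight 1/24
  (Y=0, X=3, W=0, Z=0) weight 1/33
  (Y=0, X=3, W=1, Z=2) weight 1/24
  (Y=1, X=2, W=0, Z=0) weight 2/33
  (Y=1, X=2, W=1, Z=2) weight 1/12
  (Y=1, X=3, W=0, Z=0) weight 2/33
  (Y=1, X=3, W=1, Z=2) weight 1/12
Group by Z:
  weight(Z=0) = 2/11
  weight(Z=2) = 1/4
Total weight = 2/11 + 1/4 = 19/44
P(Z=0 | obs) = 2/11 / 19/44 = 8/19
P(Z=2 | obs) = 1/4 / 19/44 = 11/19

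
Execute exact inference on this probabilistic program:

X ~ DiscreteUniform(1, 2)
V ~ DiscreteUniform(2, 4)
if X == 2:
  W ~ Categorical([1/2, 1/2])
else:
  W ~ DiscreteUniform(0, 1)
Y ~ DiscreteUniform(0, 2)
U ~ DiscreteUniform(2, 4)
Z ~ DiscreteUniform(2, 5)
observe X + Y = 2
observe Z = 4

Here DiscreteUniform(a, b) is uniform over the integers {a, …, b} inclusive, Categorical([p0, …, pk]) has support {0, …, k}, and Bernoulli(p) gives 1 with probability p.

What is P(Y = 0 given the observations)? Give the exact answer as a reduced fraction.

P(Y = 0 | obs) = 1/2

Enumerate traces; 36 have nonzero weight after conditioning:
  (X=1, V=2, W=0, Y=1, U=2, Z=4) weight 1/432
  (X=1, V=2, W=0, Y=1, U=3, Z=4) weight 1/432
  (X=1, V=2, W=0, Y=1, U=4, Z=4) weight 1/432
  (X=1, V=2, W=1, Y=1, U=2, Z=4) weight 1/432
  (X=1, V=2, W=1, Y=1, U=3, Z=4) weight 1/432
  (X=1, V=2, W=1, Y=1, U=4, Z=4) weight 1/432
  (X=1, V=3, W=0, Y=1, U=2, Z=4) weight 1/432
  (X=1, V=3, W=0, Y=1, U=3, Z=4) weight 1/432
  (X=2, V=2, W=0, Y=0, U=2, Z=4) weight 1/432
  … 27 more
Group by Y:
  weight(Y=0) = 1/24
  weight(Y=1) = 1/24
Total weight = 1/24 + 1/24 = 1/12
P(Y=0 | obs) = 1/24 / 1/12 = 1/2
P(Y=1 | obs) = 1/24 / 1/12 = 1/2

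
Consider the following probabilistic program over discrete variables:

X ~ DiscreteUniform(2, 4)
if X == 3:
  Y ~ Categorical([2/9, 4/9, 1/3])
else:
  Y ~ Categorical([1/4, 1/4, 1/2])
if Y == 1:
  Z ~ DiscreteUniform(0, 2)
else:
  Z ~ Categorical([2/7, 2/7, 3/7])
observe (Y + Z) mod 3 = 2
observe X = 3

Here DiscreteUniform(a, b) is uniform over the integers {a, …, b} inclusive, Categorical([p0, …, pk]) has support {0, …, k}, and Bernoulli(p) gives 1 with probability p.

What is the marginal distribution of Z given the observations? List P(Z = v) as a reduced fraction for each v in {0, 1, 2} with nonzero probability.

Enumerate traces; 3 have nonzero weight after conditioning:
  (X=3, Y=0, Z=2) weight 2/63
  (X=3, Y=1, Z=1) weight 4/81
  (X=3, Y=2, Z=0) weight 2/63
Group by Z:
  weight(Z=0) = 2/63
  weight(Z=1) = 4/81
  weight(Z=2) = 2/63
Total weight = 2/63 + 4/81 + 2/63 = 64/567
P(Z=0 | obs) = 2/63 / 64/567 = 9/32
P(Z=1 | obs) = 4/81 / 64/567 = 7/16
P(Z=2 | obs) = 2/63 / 64/567 = 9/32

P(Z=0) = 9/32, P(Z=1) = 7/16, P(Z=2) = 9/32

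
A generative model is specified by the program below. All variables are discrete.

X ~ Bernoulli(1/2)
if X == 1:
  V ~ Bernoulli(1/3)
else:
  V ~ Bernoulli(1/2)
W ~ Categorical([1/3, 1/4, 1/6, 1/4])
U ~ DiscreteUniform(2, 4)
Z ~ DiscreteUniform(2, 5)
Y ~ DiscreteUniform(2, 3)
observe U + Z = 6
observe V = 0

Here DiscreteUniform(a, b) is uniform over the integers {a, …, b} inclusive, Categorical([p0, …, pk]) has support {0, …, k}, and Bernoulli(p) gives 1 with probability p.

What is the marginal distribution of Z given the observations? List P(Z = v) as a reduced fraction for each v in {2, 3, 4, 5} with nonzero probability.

P(Z=2) = 1/3, P(Z=3) = 1/3, P(Z=4) = 1/3

Enumerate traces; 48 have nonzero weight after conditioning:
  (X=0, V=0, W=0, U=2, Z=4, Y=2) weight 1/288
  (X=0, V=0, W=0, U=2, Z=4, Y=3) weight 1/288
  (X=0, V=0, W=0, U=3, Z=3, Y=2) weight 1/288
  (X=0, V=0, W=0, U=3, Z=3, Y=3) weight 1/288
  (X=0, V=0, W=0, U=4, Z=2, Y=2) weight 1/288
  (X=0, V=0, W=0, U=4, Z=2, Y=3) weight 1/288
  (X=0, V=0, W=1, U=2, Z=4, Y=2) weight 1/384
  (X=0, V=0, W=1, U=2, Z=4, Y=3) weight 1/384
  … 40 more
Group by Z:
  weight(Z=2) = 7/144
  weight(Z=3) = 7/144
  weight(Z=4) = 7/144
Total weight = 7/144 + 7/144 + 7/144 = 7/48
P(Z=2 | obs) = 7/144 / 7/48 = 1/3
P(Z=3 | obs) = 7/144 / 7/48 = 1/3
P(Z=4 | obs) = 7/144 / 7/48 = 1/3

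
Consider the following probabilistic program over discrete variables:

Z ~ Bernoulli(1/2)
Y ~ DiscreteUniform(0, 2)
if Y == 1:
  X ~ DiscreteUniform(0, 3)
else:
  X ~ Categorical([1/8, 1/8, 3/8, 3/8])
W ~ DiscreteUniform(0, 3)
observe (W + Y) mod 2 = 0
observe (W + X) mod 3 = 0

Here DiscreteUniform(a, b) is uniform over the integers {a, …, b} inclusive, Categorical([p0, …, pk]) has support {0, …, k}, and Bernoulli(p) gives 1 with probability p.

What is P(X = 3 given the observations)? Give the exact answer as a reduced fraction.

P(X = 3 | obs) = 1/2

Enumerate traces; 18 have nonzero weight after conditioning:
  (Z=0, Y=0, X=0, W=0) weight 1/192
  (Z=0, Y=0, X=1, W=2) weight 1/192
  (Z=0, Y=0, X=3, W=0) weight 1/64
  (Z=0, Y=1, X=0, W=3) weight 1/96
  (Z=0, Y=1, X=2, W=1) weight 1/96
  (Z=0, Y=1, X=3, W=3) weight 1/96
  (Z=0, Y=2, X=0, W=0) weight 1/192
  (Z=0, Y=2, X=1, W=2) weight 1/192
  … 10 more
Group by X:
  weight(X=0) = 1/24
  weight(X=1) = 1/48
  weight(X=2) = 1/48
  weight(X=3) = 1/12
Total weight = 1/24 + 1/48 + 1/48 + 1/12 = 1/6
P(X=0 | obs) = 1/24 / 1/6 = 1/4
P(X=1 | obs) = 1/48 / 1/6 = 1/8
P(X=2 | obs) = 1/48 / 1/6 = 1/8
P(X=3 | obs) = 1/12 / 1/6 = 1/2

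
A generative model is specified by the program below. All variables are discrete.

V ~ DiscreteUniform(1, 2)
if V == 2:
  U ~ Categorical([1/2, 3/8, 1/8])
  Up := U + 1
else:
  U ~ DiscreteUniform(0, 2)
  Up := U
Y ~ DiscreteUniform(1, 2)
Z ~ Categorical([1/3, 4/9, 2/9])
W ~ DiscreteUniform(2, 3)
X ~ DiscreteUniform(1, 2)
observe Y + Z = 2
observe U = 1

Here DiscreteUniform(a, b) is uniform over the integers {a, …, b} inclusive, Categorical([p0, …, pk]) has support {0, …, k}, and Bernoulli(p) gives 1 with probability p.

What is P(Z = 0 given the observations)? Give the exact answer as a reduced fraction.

P(Z = 0 | obs) = 3/7

Enumerate traces; 16 have nonzero weight after conditioning:
  (V=1, U=1, Y=1, Z=1, W=2, X=1) weight 1/108
  (V=1, U=1, Y=1, Z=1, W=2, X=2) weight 1/108
  (V=1, U=1, Y=1, Z=1, W=3, X=1) weight 1/108
  (V=1, U=1, Y=1, Z=1, W=3, X=2) weight 1/108
  (V=1, U=1, Y=2, Z=0, W=2, X=1) weight 1/144
  (V=1, U=1, Y=2, Z=0, W=2, X=2) weight 1/144
  (V=1, U=1, Y=2, Z=0, W=3, X=1) weight 1/144
  (V=1, U=1, Y=2, Z=0, W=3, X=2) weight 1/144
  … 8 more
Group by Z:
  weight(Z=0) = 17/288
  weight(Z=1) = 17/216
Total weight = 17/288 + 17/216 = 119/864
P(Z=0 | obs) = 17/288 / 119/864 = 3/7
P(Z=1 | obs) = 17/216 / 119/864 = 4/7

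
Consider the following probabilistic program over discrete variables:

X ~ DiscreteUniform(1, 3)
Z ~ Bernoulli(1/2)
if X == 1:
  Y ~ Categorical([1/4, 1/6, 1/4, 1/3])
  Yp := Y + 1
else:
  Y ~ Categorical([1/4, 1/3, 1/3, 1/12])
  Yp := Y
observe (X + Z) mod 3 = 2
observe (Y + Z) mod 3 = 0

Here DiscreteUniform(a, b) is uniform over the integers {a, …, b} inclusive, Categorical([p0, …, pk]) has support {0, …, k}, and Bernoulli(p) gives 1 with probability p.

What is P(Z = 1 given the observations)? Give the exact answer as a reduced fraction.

Enumerate traces; 3 have nonzero weight after conditioning:
  (X=1, Z=1, Y=2) weight 1/24
  (X=2, Z=0, Y=0) weight 1/24
  (X=2, Z=0, Y=3) weight 1/72
Group by Z:
  weight(Z=0) = 1/18
  weight(Z=1) = 1/24
Total weight = 1/18 + 1/24 = 7/72
P(Z=0 | obs) = 1/18 / 7/72 = 4/7
P(Z=1 | obs) = 1/24 / 7/72 = 3/7

P(Z = 1 | obs) = 3/7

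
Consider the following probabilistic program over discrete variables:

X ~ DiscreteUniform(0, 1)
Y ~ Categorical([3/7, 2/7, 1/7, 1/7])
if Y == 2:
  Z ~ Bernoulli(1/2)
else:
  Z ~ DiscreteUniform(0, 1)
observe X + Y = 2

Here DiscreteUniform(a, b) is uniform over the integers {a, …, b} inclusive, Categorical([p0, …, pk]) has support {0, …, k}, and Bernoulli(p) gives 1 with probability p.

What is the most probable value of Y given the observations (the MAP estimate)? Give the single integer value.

argmax_v P(Y = v | obs) = 1

Enumerate traces; 4 have nonzero weight after conditioning:
  (X=0, Y=2, Z=0) weight 1/28
  (X=0, Y=2, Z=1) weight 1/28
  (X=1, Y=1, Z=0) weight 1/14
  (X=1, Y=1, Z=1) weight 1/14
Group by Y:
  weight(Y=1) = 1/7
  weight(Y=2) = 1/14
Total weight = 1/7 + 1/14 = 3/14
P(Y=1 | obs) = 1/7 / 3/14 = 2/3
P(Y=2 | obs) = 1/14 / 3/14 = 1/3
argmax = 1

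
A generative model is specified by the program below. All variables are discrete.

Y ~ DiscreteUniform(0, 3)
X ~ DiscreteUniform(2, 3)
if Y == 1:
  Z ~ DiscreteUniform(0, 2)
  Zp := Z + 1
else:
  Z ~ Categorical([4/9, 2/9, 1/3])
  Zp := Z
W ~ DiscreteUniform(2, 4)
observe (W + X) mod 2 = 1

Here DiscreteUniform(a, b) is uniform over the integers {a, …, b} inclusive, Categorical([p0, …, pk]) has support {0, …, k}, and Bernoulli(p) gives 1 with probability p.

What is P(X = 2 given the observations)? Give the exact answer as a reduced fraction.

P(X = 2 | obs) = 1/3

Enumerate traces; 36 have nonzero weight after conditioning:
  (Y=0, X=2, Z=0, W=3) weight 1/54
  (Y=0, X=2, Z=1, W=3) weight 1/108
  (Y=0, X=2, Z=2, W=3) weight 1/72
  (Y=0, X=3, Z=0, W=2) weight 1/54
  (Y=0, X=3, Z=0, W=4) weight 1/54
  (Y=0, X=3, Z=1, W=2) weight 1/108
  (Y=0, X=3, Z=1, W=4) weight 1/108
  (Y=0, X=3, Z=2, W=2) weight 1/72
  … 28 more
Group by X:
  weight(X=2) = 1/6
  weight(X=3) = 1/3
Total weight = 1/6 + 1/3 = 1/2
P(X=2 | obs) = 1/6 / 1/2 = 1/3
P(X=3 | obs) = 1/3 / 1/2 = 2/3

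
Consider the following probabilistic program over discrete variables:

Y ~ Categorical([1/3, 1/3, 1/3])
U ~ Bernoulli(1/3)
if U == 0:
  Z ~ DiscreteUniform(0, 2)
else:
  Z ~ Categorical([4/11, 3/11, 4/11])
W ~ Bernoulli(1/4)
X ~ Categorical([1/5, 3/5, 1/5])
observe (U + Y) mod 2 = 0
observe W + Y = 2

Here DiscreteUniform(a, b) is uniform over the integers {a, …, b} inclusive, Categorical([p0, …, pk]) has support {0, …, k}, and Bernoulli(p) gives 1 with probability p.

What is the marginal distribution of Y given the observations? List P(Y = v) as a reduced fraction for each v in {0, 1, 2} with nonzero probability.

Enumerate traces; 18 have nonzero weight after conditioning:
  (Y=1, U=1, Z=0, W=1, X=0) weight 1/495
  (Y=1, U=1, Z=0, W=1, X=1) weight 1/165
  (Y=1, U=1, Z=0, W=1, X=2) weight 1/495
  (Y=1, U=1, Z=1, W=1, X=0) weight 1/660
  (Y=1, U=1, Z=1, W=1, X=1) weight 1/220
  (Y=1, U=1, Z=1, W=1, X=2) weight 1/660
  (Y=1, U=1, Z=2, W=1, X=0) weight 1/495
  (Y=1, U=1, Z=2, W=1, X=1) weight 1/165
  (Y=2, U=0, Z=0, W=0, X=0) weight 1/90
  … 9 more
Group by Y:
  weight(Y=1) = 1/36
  weight(Y=2) = 1/6
Total weight = 1/36 + 1/6 = 7/36
P(Y=1 | obs) = 1/36 / 7/36 = 1/7
P(Y=2 | obs) = 1/6 / 7/36 = 6/7

P(Y=1) = 1/7, P(Y=2) = 6/7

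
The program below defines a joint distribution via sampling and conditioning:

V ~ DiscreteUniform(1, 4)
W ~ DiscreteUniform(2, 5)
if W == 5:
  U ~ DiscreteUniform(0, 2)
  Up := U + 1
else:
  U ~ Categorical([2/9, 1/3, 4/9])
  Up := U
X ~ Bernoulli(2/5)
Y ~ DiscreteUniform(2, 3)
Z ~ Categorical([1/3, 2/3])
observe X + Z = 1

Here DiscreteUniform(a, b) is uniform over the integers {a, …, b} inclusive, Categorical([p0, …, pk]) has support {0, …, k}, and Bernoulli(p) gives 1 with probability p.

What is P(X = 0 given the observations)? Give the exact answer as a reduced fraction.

P(X = 0 | obs) = 3/4

Enumerate traces; 192 have nonzero weight after conditioning:
  (V=1, W=2, U=0, X=0, Y=2, Z=1) weight 1/360
  (V=1, W=2, U=0, X=0, Y=3, Z=1) weight 1/360
  (V=1, W=2, U=0, X=1, Y=2, Z=0) weight 1/1080
  (V=1, W=2, U=0, X=1, Y=3, Z=0) weight 1/1080
  (V=1, W=2, U=1, X=0, Y=2, Z=1) weight 1/240
  (V=1, W=2, U=1, X=0, Y=3, Z=1) weight 1/240
  (V=1, W=2, U=1, X=1, Y=2, Z=0) weight 1/720
  (V=1, W=2, U=1, X=1, Y=3, Z=0) weight 1/720
  … 184 more
Group by X:
  weight(X=0) = 2/5
  weight(X=1) = 2/15
Total weight = 2/5 + 2/15 = 8/15
P(X=0 | obs) = 2/5 / 8/15 = 3/4
P(X=1 | obs) = 2/15 / 8/15 = 1/4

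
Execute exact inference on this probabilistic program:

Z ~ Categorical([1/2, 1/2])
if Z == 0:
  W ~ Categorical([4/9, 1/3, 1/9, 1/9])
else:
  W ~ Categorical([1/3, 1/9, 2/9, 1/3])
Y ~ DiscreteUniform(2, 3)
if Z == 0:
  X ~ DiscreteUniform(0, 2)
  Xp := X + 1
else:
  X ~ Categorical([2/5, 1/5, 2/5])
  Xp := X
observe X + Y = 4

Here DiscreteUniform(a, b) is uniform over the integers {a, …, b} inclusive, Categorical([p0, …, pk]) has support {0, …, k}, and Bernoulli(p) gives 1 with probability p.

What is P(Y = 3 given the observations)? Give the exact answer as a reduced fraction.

Enumerate traces; 16 have nonzero weight after conditioning:
  (Z=0, W=0, Y=2, X=2) weight 1/27
  (Z=0, W=0, Y=3, X=1) weight 1/27
  (Z=0, W=1, Y=2, X=2) weight 1/36
  (Z=0, W=1, Y=3, X=1) weight 1/36
  (Z=0, W=2, Y=2, X=2) weight 1/108
  (Z=0, W=2, Y=3, X=1) weight 1/108
  (Z=0, W=3, Y=2, X=2) weight 1/108
  (Z=0, W=3, Y=3, X=1) weight 1/108
  … 8 more
Group by Y:
  weight(Y=2) = 11/60
  weight(Y=3) = 2/15
Total weight = 11/60 + 2/15 = 19/60
P(Y=2 | obs) = 11/60 / 19/60 = 11/19
P(Y=3 | obs) = 2/15 / 19/60 = 8/19

P(Y = 3 | obs) = 8/19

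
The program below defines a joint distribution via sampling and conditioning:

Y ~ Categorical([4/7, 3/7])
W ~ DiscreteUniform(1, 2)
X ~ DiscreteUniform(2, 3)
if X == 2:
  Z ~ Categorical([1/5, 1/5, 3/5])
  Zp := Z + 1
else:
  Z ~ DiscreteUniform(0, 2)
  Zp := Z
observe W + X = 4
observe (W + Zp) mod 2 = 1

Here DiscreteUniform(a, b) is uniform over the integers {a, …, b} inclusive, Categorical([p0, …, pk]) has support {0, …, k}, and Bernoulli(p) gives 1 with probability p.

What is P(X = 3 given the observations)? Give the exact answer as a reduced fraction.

Enumerate traces; 8 have nonzero weight after conditioning:
  (Y=0, W=1, X=3, Z=0) weight 1/21
  (Y=0, W=1, X=3, Z=2) weight 1/21
  (Y=0, W=2, X=2, Z=0) weight 1/35
  (Y=0, W=2, X=2, Z=2) weight 3/35
  (Y=1, W=1, X=3, Z=0) weight 1/28
  (Y=1, W=1, X=3, Z=2) weight 1/28
  (Y=1, W=2, X=2, Z=0) weight 3/140
  (Y=1, W=2, X=2, Z=2) weight 9/140
Group by X:
  weight(X=2) = 1/5
  weight(X=3) = 1/6
Total weight = 1/5 + 1/6 = 11/30
P(X=2 | obs) = 1/5 / 11/30 = 6/11
P(X=3 | obs) = 1/6 / 11/30 = 5/11

P(X = 3 | obs) = 5/11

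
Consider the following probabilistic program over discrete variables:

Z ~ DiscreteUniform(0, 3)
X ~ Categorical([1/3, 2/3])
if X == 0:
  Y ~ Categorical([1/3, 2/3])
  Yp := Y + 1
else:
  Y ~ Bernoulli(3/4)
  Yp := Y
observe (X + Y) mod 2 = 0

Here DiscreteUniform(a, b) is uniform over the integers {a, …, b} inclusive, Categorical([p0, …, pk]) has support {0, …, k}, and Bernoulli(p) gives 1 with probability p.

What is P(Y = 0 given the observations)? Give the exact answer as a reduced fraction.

Enumerate traces; 8 have nonzero weight after conditioning:
  (Z=0, X=0, Y=0) weight 1/36
  (Z=0, X=1, Y=1) weight 1/8
  (Z=1, X=0, Y=0) weight 1/36
  (Z=1, X=1, Y=1) weight 1/8
  (Z=2, X=0, Y=0) weight 1/36
  (Z=2, X=1, Y=1) weight 1/8
  (Z=3, X=0, Y=0) weight 1/36
  (Z=3, X=1, Y=1) weight 1/8
Group by Y:
  weight(Y=0) = 1/9
  weight(Y=1) = 1/2
Total weight = 1/9 + 1/2 = 11/18
P(Y=0 | obs) = 1/9 / 11/18 = 2/11
P(Y=1 | obs) = 1/2 / 11/18 = 9/11

P(Y = 0 | obs) = 2/11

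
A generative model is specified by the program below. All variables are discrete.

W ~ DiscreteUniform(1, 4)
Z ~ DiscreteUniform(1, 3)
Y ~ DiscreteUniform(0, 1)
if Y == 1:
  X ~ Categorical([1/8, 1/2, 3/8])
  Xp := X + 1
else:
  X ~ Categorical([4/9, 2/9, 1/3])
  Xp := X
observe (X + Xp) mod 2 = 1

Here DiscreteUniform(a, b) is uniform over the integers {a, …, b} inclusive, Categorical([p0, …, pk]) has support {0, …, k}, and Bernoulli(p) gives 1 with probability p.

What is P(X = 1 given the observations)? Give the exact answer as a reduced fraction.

Enumerate traces; 36 have nonzero weight after conditioning:
  (W=1, Z=1, Y=1, X=0) weight 1/192
  (W=1, Z=1, Y=1, X=1) weight 1/48
  (W=1, Z=1, Y=1, X=2) weight 1/64
  (W=1, Z=2, Y=1, X=0) weight 1/192
  (W=1, Z=2, Y=1, X=1) weight 1/48
  (W=1, Z=2, Y=1, X=2) weight 1/64
  (W=1, Z=3, Y=1, X=0) weight 1/192
  (W=1, Z=3, Y=1, X=1) weight 1/48
  … 28 more
Group by X:
  weight(X=0) = 1/16
  weight(X=1) = 1/4
  weight(X=2) = 3/16
Total weight = 1/16 + 1/4 + 3/16 = 1/2
P(X=0 | obs) = 1/16 / 1/2 = 1/8
P(X=1 | obs) = 1/4 / 1/2 = 1/2
P(X=2 | obs) = 3/16 / 1/2 = 3/8

P(X = 1 | obs) = 1/2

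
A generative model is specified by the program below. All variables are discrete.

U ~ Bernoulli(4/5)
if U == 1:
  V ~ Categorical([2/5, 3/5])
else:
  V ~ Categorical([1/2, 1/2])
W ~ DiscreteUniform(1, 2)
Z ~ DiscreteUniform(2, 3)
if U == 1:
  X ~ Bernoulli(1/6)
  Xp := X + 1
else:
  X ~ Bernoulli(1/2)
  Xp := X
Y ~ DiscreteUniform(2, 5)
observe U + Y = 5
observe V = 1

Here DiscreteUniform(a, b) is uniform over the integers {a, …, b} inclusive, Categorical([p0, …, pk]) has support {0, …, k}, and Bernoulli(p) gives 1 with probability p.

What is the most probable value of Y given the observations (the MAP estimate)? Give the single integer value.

Enumerate traces; 16 have nonzero weight after conditioning:
  (U=0, V=1, W=1, Z=2, X=0, Y=5) weight 1/320
  (U=0, V=1, W=1, Z=2, X=1, Y=5) weight 1/320
  (U=0, V=1, W=1, Z=3, X=0, Y=5) weight 1/320
  (U=0, V=1, W=1, Z=3, X=1, Y=5) weight 1/320
  (U=0, V=1, W=2, Z=2, X=0, Y=5) weight 1/320
  (U=0, V=1, W=2, Z=2, X=1, Y=5) weight 1/320
  (U=0, V=1, W=2, Z=3, X=0, Y=5) weight 1/320
  (U=0, V=1, W=2, Z=3, X=1, Y=5) weight 1/320
  (U=1, V=1, W=1, Z=2, X=0, Y=4) weight 1/40
  … 7 more
Group by Y:
  weight(Y=4) = 3/25
  weight(Y=5) = 1/40
Total weight = 3/25 + 1/40 = 29/200
P(Y=4 | obs) = 3/25 / 29/200 = 24/29
P(Y=5 | obs) = 1/40 / 29/200 = 5/29
argmax = 4

argmax_v P(Y = v | obs) = 4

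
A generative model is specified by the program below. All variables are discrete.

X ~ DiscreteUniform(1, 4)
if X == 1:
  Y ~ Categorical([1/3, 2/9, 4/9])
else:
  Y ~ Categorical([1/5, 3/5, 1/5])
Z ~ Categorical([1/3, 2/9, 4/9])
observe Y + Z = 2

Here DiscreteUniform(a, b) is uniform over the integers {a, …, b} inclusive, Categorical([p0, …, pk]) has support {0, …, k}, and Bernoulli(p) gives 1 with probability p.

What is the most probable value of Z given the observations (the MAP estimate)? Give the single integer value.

Enumerate traces; 12 have nonzero weight after conditioning:
  (X=1, Y=0, Z=2) weight 1/27
  (X=1, Y=1, Z=1) weight 1/81
  (X=1, Y=2, Z=0) weight 1/27
  (X=2, Y=0, Z=2) weight 1/45
  (X=2, Y=1, Z=1) weight 1/30
  (X=2, Y=2, Z=0) weight 1/60
  (X=3, Y=0, Z=2) weight 1/45
  (X=3, Y=1, Z=1) weight 1/30
  … 4 more
Group by Z:
  weight(Z=0) = 47/540
  weight(Z=1) = 91/810
  weight(Z=2) = 14/135
Total weight = 47/540 + 91/810 + 14/135 = 491/1620
P(Z=0 | obs) = 47/540 / 491/1620 = 141/491
P(Z=1 | obs) = 91/810 / 491/1620 = 182/491
P(Z=2 | obs) = 14/135 / 491/1620 = 168/491
argmax = 1

argmax_v P(Z = v | obs) = 1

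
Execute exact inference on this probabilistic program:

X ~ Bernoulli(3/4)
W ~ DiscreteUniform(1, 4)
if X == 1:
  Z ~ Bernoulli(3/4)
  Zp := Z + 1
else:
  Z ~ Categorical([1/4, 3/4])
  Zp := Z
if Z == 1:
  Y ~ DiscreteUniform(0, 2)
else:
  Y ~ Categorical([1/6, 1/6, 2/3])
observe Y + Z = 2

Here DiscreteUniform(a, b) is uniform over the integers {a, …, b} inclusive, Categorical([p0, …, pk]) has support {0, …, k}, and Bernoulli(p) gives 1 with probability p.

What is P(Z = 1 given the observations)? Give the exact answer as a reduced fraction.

P(Z = 1 | obs) = 3/5

Enumerate traces; 16 have nonzero weight after conditioning:
  (X=0, W=1, Z=0, Y=2) weight 1/96
  (X=0, W=1, Z=1, Y=1) weight 1/64
  (X=0, W=2, Z=0, Y=2) weight 1/96
  (X=0, W=2, Z=1, Y=1) weight 1/64
  (X=0, W=3, Z=0, Y=2) weight 1/96
  (X=0, W=3, Z=1, Y=1) weight 1/64
  (X=0, W=4, Z=0, Y=2) weight 1/96
  (X=0, W=4, Z=1, Y=1) weight 1/64
  … 8 more
Group by Z:
  weight(Z=0) = 1/6
  weight(Z=1) = 1/4
Total weight = 1/6 + 1/4 = 5/12
P(Z=0 | obs) = 1/6 / 5/12 = 2/5
P(Z=1 | obs) = 1/4 / 5/12 = 3/5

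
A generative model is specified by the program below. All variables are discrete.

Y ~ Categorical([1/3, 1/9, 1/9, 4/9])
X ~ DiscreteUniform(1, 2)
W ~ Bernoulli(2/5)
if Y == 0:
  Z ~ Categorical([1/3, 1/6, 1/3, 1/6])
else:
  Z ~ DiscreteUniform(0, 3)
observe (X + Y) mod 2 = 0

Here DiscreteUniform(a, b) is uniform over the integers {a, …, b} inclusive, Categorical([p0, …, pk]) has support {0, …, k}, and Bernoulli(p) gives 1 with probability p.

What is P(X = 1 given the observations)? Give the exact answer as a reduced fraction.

P(X = 1 | obs) = 5/9

Enumerate traces; 32 have nonzero weight after conditioning:
  (Y=0, X=2, W=0, Z=0) weight 1/30
  (Y=0, X=2, W=0, Z=1) weight 1/60
  (Y=0, X=2, W=0, Z=2) weight 1/30
  (Y=0, X=2, W=0, Z=3) weight 1/60
  (Y=0, X=2, W=1, Z=0) weight 1/45
  (Y=0, X=2, W=1, Z=1) weight 1/90
  (Y=0, X=2, W=1, Z=2) weight 1/45
  (Y=0, X=2, W=1, Z=3) weight 1/90
  (Y=1, X=1, W=0, Z=0) weight 1/120
  … 23 more
Group by X:
  weight(X=1) = 5/18
  weight(X=2) = 2/9
Total weight = 5/18 + 2/9 = 1/2
P(X=1 | obs) = 5/18 / 1/2 = 5/9
P(X=2 | obs) = 2/9 / 1/2 = 4/9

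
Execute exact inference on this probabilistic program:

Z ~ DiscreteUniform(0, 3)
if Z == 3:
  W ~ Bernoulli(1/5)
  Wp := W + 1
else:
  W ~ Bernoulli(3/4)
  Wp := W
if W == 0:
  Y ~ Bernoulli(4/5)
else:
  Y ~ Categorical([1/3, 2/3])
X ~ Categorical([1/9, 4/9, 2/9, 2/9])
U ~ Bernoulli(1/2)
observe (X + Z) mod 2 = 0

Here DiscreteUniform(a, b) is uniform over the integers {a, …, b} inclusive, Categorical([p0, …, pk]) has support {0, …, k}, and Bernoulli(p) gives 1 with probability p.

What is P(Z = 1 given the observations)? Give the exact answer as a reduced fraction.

Enumerate traces; 64 have nonzero weight after conditioning:
  (Z=0, W=0, Y=0, X=0, U=0) weight 1/1440
  (Z=0, W=0, Y=0, X=0, U=1) weight 1/1440
  (Z=0, W=0, Y=0, X=2, U=0) weight 1/720
  (Z=0, W=0, Y=0, X=2, U=1) weight 1/720
  (Z=0, W=0, Y=1, X=0, U=0) weight 1/360
  (Z=0, W=0, Y=1, X=0, U=1) weight 1/360
  (Z=0, W=0, Y=1, X=2, U=0) weight 1/180
  (Z=0, W=0, Y=1, X=2, U=1) weight 1/180
  (Z=1, W=0, Y=0, X=1, U=0) weight 1/360
  (Z=2, W=0, Y=0, X=0, U=0) weight 1/1440
  … 54 more
Group by Z:
  weight(Z=0) = 1/12
  weight(Z=1) = 1/6
  weight(Z=2) = 1/12
  weight(Z=3) = 1/6
Total weight = 1/12 + 1/6 + 1/12 + 1/6 = 1/2
P(Z=0 | obs) = 1/12 / 1/2 = 1/6
P(Z=1 | obs) = 1/6 / 1/2 = 1/3
P(Z=2 | obs) = 1/12 / 1/2 = 1/6
P(Z=3 | obs) = 1/6 / 1/2 = 1/3

P(Z = 1 | obs) = 1/3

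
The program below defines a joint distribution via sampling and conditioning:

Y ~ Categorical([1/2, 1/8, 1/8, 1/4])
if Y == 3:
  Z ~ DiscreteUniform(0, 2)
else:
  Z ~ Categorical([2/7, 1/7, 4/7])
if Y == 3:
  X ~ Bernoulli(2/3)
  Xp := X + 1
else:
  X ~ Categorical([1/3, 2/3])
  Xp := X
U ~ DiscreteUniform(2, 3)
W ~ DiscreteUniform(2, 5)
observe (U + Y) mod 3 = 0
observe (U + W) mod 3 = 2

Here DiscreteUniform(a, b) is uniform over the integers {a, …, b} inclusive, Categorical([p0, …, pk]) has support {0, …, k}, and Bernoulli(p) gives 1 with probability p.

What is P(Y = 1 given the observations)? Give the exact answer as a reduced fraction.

Enumerate traces; 30 have nonzero weight after conditioning:
  (Y=0, Z=0, X=0, U=3, W=2) weight 1/168
  (Y=0, Z=0, X=0, U=3, W=5) weight 1/168
  (Y=0, Z=0, X=1, U=3, W=2) weight 1/84
  (Y=0, Z=0, X=1, U=3, W=5) weight 1/84
  (Y=0, Z=1, X=0, U=3, W=2) weight 1/336
  (Y=0, Z=1, X=0, U=3, W=5) weight 1/336
  (Y=0, Z=1, X=1, U=3, W=2) weight 1/168
  (Y=0, Z=1, X=1, U=3, W=5) weight 1/168
  (Y=1, Z=0, X=0, U=2, W=3) weight 1/672
  (Y=3, Z=0, X=0, U=3, W=2) weight 1/288
  … 20 more
Group by Y:
  weight(Y=0) = 1/8
  weight(Y=1) = 1/64
  weight(Y=3) = 1/16
Total weight = 1/8 + 1/64 + 1/16 = 13/64
P(Y=0 | obs) = 1/8 / 13/64 = 8/13
P(Y=1 | obs) = 1/64 / 13/64 = 1/13
P(Y=3 | obs) = 1/16 / 13/64 = 4/13

P(Y = 1 | obs) = 1/13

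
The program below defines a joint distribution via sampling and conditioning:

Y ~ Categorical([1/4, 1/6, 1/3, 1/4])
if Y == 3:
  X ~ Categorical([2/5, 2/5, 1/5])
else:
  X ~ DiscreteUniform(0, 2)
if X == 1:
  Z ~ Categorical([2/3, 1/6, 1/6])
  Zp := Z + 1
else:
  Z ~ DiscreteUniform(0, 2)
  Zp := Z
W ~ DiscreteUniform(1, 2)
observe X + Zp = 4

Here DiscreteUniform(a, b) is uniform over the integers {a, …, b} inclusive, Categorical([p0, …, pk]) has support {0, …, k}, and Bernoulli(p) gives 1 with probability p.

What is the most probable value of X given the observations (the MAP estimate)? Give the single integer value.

Enumerate traces; 16 have nonzero weight after conditioning:
  (Y=0, X=1, Z=2, W=1) weight 1/144
  (Y=0, X=1, Z=2, W=2) weight 1/144
  (Y=0, X=2, Z=2, W=1) weight 1/72
  (Y=0, X=2, Z=2, W=2) weight 1/72
  (Y=1, X=1, Z=2, W=1) weight 1/216
  (Y=1, X=1, Z=2, W=2) weight 1/216
  (Y=1, X=2, Z=2, W=1) weight 1/108
  (Y=1, X=2, Z=2, W=2) weight 1/108
  … 8 more
Group by X:
  weight(X=1) = 7/120
  weight(X=2) = 1/10
Total weight = 7/120 + 1/10 = 19/120
P(X=1 | obs) = 7/120 / 19/120 = 7/19
P(X=2 | obs) = 1/10 / 19/120 = 12/19
argmax = 2

argmax_v P(X = v | obs) = 2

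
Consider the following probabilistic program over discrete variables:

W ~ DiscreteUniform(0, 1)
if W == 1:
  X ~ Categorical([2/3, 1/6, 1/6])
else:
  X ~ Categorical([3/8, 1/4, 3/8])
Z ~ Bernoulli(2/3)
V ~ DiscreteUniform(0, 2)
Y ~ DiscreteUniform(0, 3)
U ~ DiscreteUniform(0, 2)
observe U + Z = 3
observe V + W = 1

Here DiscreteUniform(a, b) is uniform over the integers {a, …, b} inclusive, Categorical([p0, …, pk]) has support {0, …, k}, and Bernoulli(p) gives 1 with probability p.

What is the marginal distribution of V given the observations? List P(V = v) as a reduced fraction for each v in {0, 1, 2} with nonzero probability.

P(V=0) = 1/2, P(V=1) = 1/2

Enumerate traces; 24 have nonzero weight after conditioning:
  (W=0, X=0, Z=1, V=1, Y=0, U=2) weight 1/288
  (W=0, X=0, Z=1, V=1, Y=1, U=2) weight 1/288
  (W=0, X=0, Z=1, V=1, Y=2, U=2) weight 1/288
  (W=0, X=0, Z=1, V=1, Y=3, U=2) weight 1/288
  (W=0, X=1, Z=1, V=1, Y=0, U=2) weight 1/432
  (W=0, X=1, Z=1, V=1, Y=1, U=2) weight 1/432
  (W=0, X=1, Z=1, V=1, Y=2, U=2) weight 1/432
  (W=0, X=1, Z=1, V=1, Y=3, U=2) weight 1/432
  (W=1, X=0, Z=1, V=0, Y=0, U=2) weight 1/162
  … 15 more
Group by V:
  weight(V=0) = 1/27
  weight(V=1) = 1/27
Total weight = 1/27 + 1/27 = 2/27
P(V=0 | obs) = 1/27 / 2/27 = 1/2
P(V=1 | obs) = 1/27 / 2/27 = 1/2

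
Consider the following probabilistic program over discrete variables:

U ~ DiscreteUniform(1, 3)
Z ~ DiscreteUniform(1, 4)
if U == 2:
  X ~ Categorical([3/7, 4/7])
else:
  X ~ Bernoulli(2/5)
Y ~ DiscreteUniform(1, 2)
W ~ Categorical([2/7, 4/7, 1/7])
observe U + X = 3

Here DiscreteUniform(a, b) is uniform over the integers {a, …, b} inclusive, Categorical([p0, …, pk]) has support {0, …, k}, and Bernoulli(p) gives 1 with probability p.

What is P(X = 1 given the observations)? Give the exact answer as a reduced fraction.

P(X = 1 | obs) = 20/41

Enumerate traces; 48 have nonzero weight after conditioning:
  (U=2, Z=1, X=1, Y=1, W=0) weight 1/147
  (U=2, Z=1, X=1, Y=1, W=1) weight 2/147
  (U=2, Z=1, X=1, Y=1, W=2) weight 1/294
  (U=2, Z=1, X=1, Y=2, W=0) weight 1/147
  (U=2, Z=1, X=1, Y=2, W=1) weight 2/147
  (U=2, Z=1, X=1, Y=2, W=2) weight 1/294
  (U=2, Z=2, X=1, Y=1, W=0) weight 1/147
  (U=2, Z=2, X=1, Y=1, W=1) weight 2/147
  (U=3, Z=1, X=0, Y=1, W=0) weight 1/140
  … 39 more
Group by X:
  weight(X=0) = 1/5
  weight(X=1) = 4/21
Total weight = 1/5 + 4/21 = 41/105
P(X=0 | obs) = 1/5 / 41/105 = 21/41
P(X=1 | obs) = 4/21 / 41/105 = 20/41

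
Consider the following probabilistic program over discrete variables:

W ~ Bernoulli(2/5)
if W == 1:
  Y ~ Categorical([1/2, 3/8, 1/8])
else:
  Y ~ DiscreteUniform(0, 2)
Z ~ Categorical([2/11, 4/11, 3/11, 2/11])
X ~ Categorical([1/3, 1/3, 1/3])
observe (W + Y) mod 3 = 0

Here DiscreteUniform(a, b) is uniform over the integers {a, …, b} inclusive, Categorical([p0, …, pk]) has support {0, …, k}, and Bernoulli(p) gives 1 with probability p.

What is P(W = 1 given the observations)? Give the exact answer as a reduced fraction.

P(W = 1 | obs) = 1/5

Enumerate traces; 24 have nonzero weight after conditioning:
  (W=0, Y=0, Z=0, X=0) weight 2/165
  (W=0, Y=0, Z=0, X=1) weight 2/165
  (W=0, Y=0, Z=0, X=2) weight 2/165
  (W=0, Y=0, Z=1, X=0) weight 4/165
  (W=0, Y=0, Z=1, X=1) weight 4/165
  (W=0, Y=0, Z=1, X=2) weight 4/165
  (W=0, Y=0, Z=2, X=0) weight 1/55
  (W=0, Y=0, Z=2, X=1) weight 1/55
  (W=1, Y=2, Z=0, X=0) weight 1/330
  … 15 more
Group by W:
  weight(W=0) = 1/5
  weight(W=1) = 1/20
Total weight = 1/5 + 1/20 = 1/4
P(W=0 | obs) = 1/5 / 1/4 = 4/5
P(W=1 | obs) = 1/20 / 1/4 = 1/5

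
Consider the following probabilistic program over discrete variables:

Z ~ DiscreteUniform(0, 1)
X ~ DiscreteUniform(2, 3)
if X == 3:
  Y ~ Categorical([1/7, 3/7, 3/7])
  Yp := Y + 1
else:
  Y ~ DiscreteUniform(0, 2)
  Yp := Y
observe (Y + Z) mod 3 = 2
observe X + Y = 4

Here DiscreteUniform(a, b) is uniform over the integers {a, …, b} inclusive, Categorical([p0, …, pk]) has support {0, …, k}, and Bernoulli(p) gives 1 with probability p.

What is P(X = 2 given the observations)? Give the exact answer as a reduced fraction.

Enumerate traces; 2 have nonzero weight after conditioning:
  (Z=0, X=2, Y=2) weight 1/12
  (Z=1, X=3, Y=1) weight 3/28
Group by X:
  weight(X=2) = 1/12
  weight(X=3) = 3/28
Total weight = 1/12 + 3/28 = 4/21
P(X=2 | obs) = 1/12 / 4/21 = 7/16
P(X=3 | obs) = 3/28 / 4/21 = 9/16

P(X = 2 | obs) = 7/16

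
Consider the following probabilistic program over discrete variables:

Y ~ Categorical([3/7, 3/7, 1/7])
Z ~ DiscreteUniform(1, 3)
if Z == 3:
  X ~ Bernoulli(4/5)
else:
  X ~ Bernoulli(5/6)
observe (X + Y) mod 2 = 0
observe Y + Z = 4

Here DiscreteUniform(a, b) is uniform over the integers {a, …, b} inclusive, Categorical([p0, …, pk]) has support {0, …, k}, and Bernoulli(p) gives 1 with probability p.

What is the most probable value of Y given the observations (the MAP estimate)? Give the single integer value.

Enumerate traces; 2 have nonzero weight after conditioning:
  (Y=1, Z=3, X=1) weight 4/35
  (Y=2, Z=2, X=0) weight 1/126
Group by Y:
  weight(Y=1) = 4/35
  weight(Y=2) = 1/126
Total weight = 4/35 + 1/126 = 11/90
P(Y=1 | obs) = 4/35 / 11/90 = 72/77
P(Y=2 | obs) = 1/126 / 11/90 = 5/77
argmax = 1

argmax_v P(Y = v | obs) = 1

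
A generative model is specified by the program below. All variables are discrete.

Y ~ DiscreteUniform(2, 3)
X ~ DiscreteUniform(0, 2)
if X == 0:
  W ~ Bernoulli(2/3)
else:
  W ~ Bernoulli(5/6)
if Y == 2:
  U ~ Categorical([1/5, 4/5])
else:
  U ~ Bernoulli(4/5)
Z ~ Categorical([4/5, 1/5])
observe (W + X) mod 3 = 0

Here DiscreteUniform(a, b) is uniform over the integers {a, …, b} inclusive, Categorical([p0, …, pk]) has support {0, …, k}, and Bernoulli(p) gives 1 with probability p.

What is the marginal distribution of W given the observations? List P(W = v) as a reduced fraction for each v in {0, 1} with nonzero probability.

Enumerate traces; 16 have nonzero weight after conditioning:
  (Y=2, X=0, W=0, U=0, Z=0) weight 2/225
  (Y=2, X=0, W=0, U=0, Z=1) weight 1/450
  (Y=2, X=0, W=0, U=1, Z=0) weight 8/225
  (Y=2, X=0, W=0, U=1, Z=1) weight 2/225
  (Y=2, X=2, W=1, U=0, Z=0) weight 1/45
  (Y=2, X=2, W=1, U=0, Z=1) weight 1/180
  (Y=2, X=2, W=1, U=1, Z=0) weight 4/45
  (Y=2, X=2, W=1, U=1, Z=1) weight 1/45
  … 8 more
Group by W:
  weight(W=0) = 1/9
  weight(W=1) = 5/18
Total weight = 1/9 + 5/18 = 7/18
P(W=0 | obs) = 1/9 / 7/18 = 2/7
P(W=1 | obs) = 5/18 / 7/18 = 5/7

P(W=0) = 2/7, P(W=1) = 5/7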